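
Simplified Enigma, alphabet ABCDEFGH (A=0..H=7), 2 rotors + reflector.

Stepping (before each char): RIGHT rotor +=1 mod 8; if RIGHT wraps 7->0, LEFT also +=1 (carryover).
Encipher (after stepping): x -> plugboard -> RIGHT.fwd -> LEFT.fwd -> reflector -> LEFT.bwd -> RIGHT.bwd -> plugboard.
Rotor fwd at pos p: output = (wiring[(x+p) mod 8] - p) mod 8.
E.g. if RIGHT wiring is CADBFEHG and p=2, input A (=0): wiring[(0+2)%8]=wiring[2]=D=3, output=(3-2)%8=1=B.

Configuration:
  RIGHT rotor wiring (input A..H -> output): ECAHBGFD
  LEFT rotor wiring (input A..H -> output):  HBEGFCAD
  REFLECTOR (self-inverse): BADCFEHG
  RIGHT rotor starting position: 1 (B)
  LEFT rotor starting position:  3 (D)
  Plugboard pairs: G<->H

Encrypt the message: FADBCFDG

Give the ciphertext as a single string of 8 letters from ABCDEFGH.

Answer: GHHAEGAA

Derivation:
Char 1 ('F'): step: R->2, L=3; F->plug->F->R->B->L->C->refl->D->L'->A->R'->H->plug->G
Char 2 ('A'): step: R->3, L=3; A->plug->A->R->E->L->A->refl->B->L'->H->R'->G->plug->H
Char 3 ('D'): step: R->4, L=3; D->plug->D->R->H->L->B->refl->A->L'->E->R'->G->plug->H
Char 4 ('B'): step: R->5, L=3; B->plug->B->R->A->L->D->refl->C->L'->B->R'->A->plug->A
Char 5 ('C'): step: R->6, L=3; C->plug->C->R->G->L->G->refl->H->L'->C->R'->E->plug->E
Char 6 ('F'): step: R->7, L=3; F->plug->F->R->C->L->H->refl->G->L'->G->R'->H->plug->G
Char 7 ('D'): step: R->0, L->4 (L advanced); D->plug->D->R->H->L->C->refl->D->L'->E->R'->A->plug->A
Char 8 ('G'): step: R->1, L=4; G->plug->H->R->D->L->H->refl->G->L'->B->R'->A->plug->A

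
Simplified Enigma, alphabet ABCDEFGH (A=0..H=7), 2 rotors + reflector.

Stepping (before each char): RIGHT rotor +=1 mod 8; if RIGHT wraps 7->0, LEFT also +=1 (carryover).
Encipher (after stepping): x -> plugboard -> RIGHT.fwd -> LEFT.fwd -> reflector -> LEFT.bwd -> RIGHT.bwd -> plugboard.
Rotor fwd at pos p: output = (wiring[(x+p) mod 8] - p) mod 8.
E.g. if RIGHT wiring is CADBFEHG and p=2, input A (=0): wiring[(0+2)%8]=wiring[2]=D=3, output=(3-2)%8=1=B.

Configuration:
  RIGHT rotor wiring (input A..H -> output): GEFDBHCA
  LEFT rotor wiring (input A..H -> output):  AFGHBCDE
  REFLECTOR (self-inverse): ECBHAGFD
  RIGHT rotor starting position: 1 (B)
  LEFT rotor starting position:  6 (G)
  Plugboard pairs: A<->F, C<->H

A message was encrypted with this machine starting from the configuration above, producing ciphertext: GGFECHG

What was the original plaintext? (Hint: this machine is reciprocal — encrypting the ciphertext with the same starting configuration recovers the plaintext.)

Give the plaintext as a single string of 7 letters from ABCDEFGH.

Answer: HFECHAC

Derivation:
Char 1 ('G'): step: R->2, L=6; G->plug->G->R->E->L->A->refl->E->L'->H->R'->C->plug->H
Char 2 ('G'): step: R->3, L=6; G->plug->G->R->B->L->G->refl->F->L'->A->R'->A->plug->F
Char 3 ('F'): step: R->4, L=6; F->plug->A->R->F->L->B->refl->C->L'->C->R'->E->plug->E
Char 4 ('E'): step: R->5, L=6; E->plug->E->R->H->L->E->refl->A->L'->E->R'->H->plug->C
Char 5 ('C'): step: R->6, L=6; C->plug->H->R->B->L->G->refl->F->L'->A->R'->C->plug->H
Char 6 ('H'): step: R->7, L=6; H->plug->C->R->F->L->B->refl->C->L'->C->R'->F->plug->A
Char 7 ('G'): step: R->0, L->7 (L advanced); G->plug->G->R->C->L->G->refl->F->L'->A->R'->H->plug->C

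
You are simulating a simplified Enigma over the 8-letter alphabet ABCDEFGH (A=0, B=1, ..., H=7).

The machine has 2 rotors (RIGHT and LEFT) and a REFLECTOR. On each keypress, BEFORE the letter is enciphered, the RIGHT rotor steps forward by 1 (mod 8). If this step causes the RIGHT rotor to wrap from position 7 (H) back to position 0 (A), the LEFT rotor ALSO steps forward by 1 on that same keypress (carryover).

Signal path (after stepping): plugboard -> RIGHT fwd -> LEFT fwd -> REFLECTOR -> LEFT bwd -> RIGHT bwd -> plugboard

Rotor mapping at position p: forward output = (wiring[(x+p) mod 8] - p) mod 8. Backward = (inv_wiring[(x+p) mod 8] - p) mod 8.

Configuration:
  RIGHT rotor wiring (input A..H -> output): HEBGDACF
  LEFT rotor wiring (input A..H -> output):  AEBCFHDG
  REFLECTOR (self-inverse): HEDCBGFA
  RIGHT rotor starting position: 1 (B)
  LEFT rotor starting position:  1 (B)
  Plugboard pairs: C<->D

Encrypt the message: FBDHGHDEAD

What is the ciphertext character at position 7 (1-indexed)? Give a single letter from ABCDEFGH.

Char 1 ('F'): step: R->2, L=1; F->plug->F->R->D->L->E->refl->B->L'->C->R'->H->plug->H
Char 2 ('B'): step: R->3, L=1; B->plug->B->R->A->L->D->refl->C->L'->F->R'->C->plug->D
Char 3 ('D'): step: R->4, L=1; D->plug->C->R->G->L->F->refl->G->L'->E->R'->B->plug->B
Char 4 ('H'): step: R->5, L=1; H->plug->H->R->G->L->F->refl->G->L'->E->R'->F->plug->F
Char 5 ('G'): step: R->6, L=1; G->plug->G->R->F->L->C->refl->D->L'->A->R'->F->plug->F
Char 6 ('H'): step: R->7, L=1; H->plug->H->R->D->L->E->refl->B->L'->C->R'->D->plug->C
Char 7 ('D'): step: R->0, L->2 (L advanced); D->plug->C->R->B->L->A->refl->H->L'->A->R'->F->plug->F

F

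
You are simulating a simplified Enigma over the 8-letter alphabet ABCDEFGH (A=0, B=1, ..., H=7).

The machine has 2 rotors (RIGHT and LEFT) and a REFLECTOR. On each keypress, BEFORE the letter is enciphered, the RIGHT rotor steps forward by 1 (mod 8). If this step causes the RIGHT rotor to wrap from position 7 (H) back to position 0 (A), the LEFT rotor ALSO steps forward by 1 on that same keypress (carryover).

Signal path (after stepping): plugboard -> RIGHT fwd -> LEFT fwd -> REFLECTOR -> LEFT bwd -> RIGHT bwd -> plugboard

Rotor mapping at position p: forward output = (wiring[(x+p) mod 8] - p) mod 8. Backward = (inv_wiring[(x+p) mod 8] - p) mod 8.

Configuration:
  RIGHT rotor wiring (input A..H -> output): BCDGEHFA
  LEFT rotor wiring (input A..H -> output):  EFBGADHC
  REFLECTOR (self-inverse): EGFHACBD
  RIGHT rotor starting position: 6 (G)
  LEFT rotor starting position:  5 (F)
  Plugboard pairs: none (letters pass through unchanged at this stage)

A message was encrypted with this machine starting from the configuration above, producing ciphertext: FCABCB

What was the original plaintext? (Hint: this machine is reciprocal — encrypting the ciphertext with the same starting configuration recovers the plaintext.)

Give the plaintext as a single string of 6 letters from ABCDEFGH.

Answer: DECEAD

Derivation:
Char 1 ('F'): step: R->7, L=5; F->plug->F->R->F->L->E->refl->A->L'->E->R'->D->plug->D
Char 2 ('C'): step: R->0, L->6 (L advanced); C->plug->C->R->D->L->H->refl->D->L'->E->R'->E->plug->E
Char 3 ('A'): step: R->1, L=6; A->plug->A->R->B->L->E->refl->A->L'->F->R'->C->plug->C
Char 4 ('B'): step: R->2, L=6; B->plug->B->R->E->L->D->refl->H->L'->D->R'->E->plug->E
Char 5 ('C'): step: R->3, L=6; C->plug->C->R->E->L->D->refl->H->L'->D->R'->A->plug->A
Char 6 ('B'): step: R->4, L=6; B->plug->B->R->D->L->H->refl->D->L'->E->R'->D->plug->D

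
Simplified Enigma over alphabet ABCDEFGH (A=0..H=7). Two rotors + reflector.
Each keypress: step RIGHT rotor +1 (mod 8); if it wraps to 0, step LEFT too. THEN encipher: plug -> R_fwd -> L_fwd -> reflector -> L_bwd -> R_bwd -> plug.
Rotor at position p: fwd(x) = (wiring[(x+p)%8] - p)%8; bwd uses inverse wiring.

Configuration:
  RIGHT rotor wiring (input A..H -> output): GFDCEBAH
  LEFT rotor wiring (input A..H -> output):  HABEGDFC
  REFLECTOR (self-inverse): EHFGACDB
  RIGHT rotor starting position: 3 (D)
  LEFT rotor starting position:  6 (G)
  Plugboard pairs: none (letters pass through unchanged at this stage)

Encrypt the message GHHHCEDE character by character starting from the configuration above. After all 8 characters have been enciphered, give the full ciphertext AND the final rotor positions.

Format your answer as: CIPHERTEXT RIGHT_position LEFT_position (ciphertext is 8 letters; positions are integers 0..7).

Char 1 ('G'): step: R->4, L=6; G->plug->G->R->H->L->F->refl->C->L'->D->R'->D->plug->D
Char 2 ('H'): step: R->5, L=6; H->plug->H->R->H->L->F->refl->C->L'->D->R'->B->plug->B
Char 3 ('H'): step: R->6, L=6; H->plug->H->R->D->L->C->refl->F->L'->H->R'->D->plug->D
Char 4 ('H'): step: R->7, L=6; H->plug->H->R->B->L->E->refl->A->L'->G->R'->C->plug->C
Char 5 ('C'): step: R->0, L->7 (L advanced); C->plug->C->R->D->L->C->refl->F->L'->E->R'->E->plug->E
Char 6 ('E'): step: R->1, L=7; E->plug->E->R->A->L->D->refl->G->L'->H->R'->F->plug->F
Char 7 ('D'): step: R->2, L=7; D->plug->D->R->H->L->G->refl->D->L'->A->R'->B->plug->B
Char 8 ('E'): step: R->3, L=7; E->plug->E->R->E->L->F->refl->C->L'->D->R'->F->plug->F
Final: ciphertext=DBDCEFBF, RIGHT=3, LEFT=7

Answer: DBDCEFBF 3 7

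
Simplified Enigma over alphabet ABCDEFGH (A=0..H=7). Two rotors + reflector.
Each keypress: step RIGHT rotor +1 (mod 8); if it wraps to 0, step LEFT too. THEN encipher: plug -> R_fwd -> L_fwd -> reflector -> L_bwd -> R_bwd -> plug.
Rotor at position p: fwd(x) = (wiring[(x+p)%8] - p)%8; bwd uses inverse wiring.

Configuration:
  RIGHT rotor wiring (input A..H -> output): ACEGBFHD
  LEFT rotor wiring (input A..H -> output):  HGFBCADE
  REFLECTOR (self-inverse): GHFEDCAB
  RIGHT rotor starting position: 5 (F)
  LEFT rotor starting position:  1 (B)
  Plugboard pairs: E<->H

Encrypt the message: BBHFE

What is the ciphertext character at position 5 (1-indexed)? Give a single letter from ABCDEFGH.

Char 1 ('B'): step: R->6, L=1; B->plug->B->R->F->L->C->refl->F->L'->A->R'->F->plug->F
Char 2 ('B'): step: R->7, L=1; B->plug->B->R->B->L->E->refl->D->L'->G->R'->G->plug->G
Char 3 ('H'): step: R->0, L->2 (L advanced); H->plug->E->R->B->L->H->refl->B->L'->E->R'->C->plug->C
Char 4 ('F'): step: R->1, L=2; F->plug->F->R->G->L->F->refl->C->L'->F->R'->C->plug->C
Char 5 ('E'): step: R->2, L=2; E->plug->H->R->A->L->D->refl->E->L'->H->R'->C->plug->C

C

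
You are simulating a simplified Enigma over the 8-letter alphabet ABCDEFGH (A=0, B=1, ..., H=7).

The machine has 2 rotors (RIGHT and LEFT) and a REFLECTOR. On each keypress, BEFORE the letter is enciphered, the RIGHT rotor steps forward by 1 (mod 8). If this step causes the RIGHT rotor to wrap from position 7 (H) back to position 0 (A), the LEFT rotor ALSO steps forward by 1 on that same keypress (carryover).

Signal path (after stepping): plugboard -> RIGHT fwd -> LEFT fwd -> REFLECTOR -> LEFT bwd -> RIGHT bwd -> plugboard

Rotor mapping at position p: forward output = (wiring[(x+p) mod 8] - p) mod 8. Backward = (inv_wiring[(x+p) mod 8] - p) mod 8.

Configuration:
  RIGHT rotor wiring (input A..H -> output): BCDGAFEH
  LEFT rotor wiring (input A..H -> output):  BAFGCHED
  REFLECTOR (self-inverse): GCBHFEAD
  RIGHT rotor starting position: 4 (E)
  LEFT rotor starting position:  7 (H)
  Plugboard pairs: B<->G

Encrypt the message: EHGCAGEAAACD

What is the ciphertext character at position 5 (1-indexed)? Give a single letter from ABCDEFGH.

Char 1 ('E'): step: R->5, L=7; E->plug->E->R->F->L->D->refl->H->L'->E->R'->D->plug->D
Char 2 ('H'): step: R->6, L=7; H->plug->H->R->H->L->F->refl->E->L'->A->R'->F->plug->F
Char 3 ('G'): step: R->7, L=7; G->plug->B->R->C->L->B->refl->C->L'->B->R'->F->plug->F
Char 4 ('C'): step: R->0, L->0 (L advanced); C->plug->C->R->D->L->G->refl->A->L'->B->R'->A->plug->A
Char 5 ('A'): step: R->1, L=0; A->plug->A->R->B->L->A->refl->G->L'->D->R'->F->plug->F

F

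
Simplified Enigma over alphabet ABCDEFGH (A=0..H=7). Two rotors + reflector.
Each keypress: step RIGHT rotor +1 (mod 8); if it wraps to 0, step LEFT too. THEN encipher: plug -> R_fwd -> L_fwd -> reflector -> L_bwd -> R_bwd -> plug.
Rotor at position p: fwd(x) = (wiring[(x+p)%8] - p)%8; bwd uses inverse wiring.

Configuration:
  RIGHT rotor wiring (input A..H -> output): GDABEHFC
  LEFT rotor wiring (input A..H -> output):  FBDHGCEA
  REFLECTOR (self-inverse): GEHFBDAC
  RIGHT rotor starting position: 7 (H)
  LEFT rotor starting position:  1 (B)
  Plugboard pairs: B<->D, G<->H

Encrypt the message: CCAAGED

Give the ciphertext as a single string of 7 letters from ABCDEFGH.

Char 1 ('C'): step: R->0, L->2 (L advanced); C->plug->C->R->A->L->B->refl->E->L'->C->R'->H->plug->G
Char 2 ('C'): step: R->1, L=2; C->plug->C->R->A->L->B->refl->E->L'->C->R'->A->plug->A
Char 3 ('A'): step: R->2, L=2; A->plug->A->R->G->L->D->refl->F->L'->B->R'->H->plug->G
Char 4 ('A'): step: R->3, L=2; A->plug->A->R->G->L->D->refl->F->L'->B->R'->B->plug->D
Char 5 ('G'): step: R->4, L=2; G->plug->H->R->F->L->G->refl->A->L'->D->R'->B->plug->D
Char 6 ('E'): step: R->5, L=2; E->plug->E->R->G->L->D->refl->F->L'->B->R'->D->plug->B
Char 7 ('D'): step: R->6, L=2; D->plug->B->R->E->L->C->refl->H->L'->H->R'->A->plug->A

Answer: GAGDDBA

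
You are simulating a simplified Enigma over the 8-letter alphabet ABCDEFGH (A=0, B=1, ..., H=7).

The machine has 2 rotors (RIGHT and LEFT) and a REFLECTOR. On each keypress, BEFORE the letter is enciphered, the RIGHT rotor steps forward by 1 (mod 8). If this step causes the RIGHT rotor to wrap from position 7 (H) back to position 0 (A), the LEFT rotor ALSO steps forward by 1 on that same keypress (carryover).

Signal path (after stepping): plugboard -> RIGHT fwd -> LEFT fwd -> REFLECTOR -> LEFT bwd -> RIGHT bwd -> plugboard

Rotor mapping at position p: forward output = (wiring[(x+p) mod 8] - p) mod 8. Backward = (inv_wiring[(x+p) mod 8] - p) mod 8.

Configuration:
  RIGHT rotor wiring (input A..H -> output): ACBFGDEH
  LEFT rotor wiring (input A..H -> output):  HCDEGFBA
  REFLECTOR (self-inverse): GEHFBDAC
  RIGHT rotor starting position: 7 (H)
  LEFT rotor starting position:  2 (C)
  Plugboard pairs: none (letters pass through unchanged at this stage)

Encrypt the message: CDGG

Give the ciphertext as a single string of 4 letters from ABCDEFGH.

Answer: GBEB

Derivation:
Char 1 ('C'): step: R->0, L->3 (L advanced); C->plug->C->R->B->L->D->refl->F->L'->E->R'->G->plug->G
Char 2 ('D'): step: R->1, L=3; D->plug->D->R->F->L->E->refl->B->L'->A->R'->B->plug->B
Char 3 ('G'): step: R->2, L=3; G->plug->G->R->G->L->H->refl->C->L'->C->R'->E->plug->E
Char 4 ('G'): step: R->3, L=3; G->plug->G->R->H->L->A->refl->G->L'->D->R'->B->plug->B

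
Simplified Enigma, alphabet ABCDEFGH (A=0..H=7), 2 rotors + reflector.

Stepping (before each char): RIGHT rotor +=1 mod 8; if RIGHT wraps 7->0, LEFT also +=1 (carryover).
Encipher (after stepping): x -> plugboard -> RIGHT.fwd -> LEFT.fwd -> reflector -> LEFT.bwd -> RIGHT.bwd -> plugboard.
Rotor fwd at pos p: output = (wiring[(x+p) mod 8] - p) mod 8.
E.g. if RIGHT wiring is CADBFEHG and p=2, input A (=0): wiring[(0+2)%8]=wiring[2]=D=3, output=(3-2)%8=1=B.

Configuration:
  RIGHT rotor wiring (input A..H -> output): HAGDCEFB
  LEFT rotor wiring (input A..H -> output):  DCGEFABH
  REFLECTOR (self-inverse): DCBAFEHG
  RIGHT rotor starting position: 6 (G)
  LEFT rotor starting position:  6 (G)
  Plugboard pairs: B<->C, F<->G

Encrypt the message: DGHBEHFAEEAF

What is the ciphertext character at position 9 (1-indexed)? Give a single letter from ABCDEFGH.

Char 1 ('D'): step: R->7, L=6; D->plug->D->R->H->L->C->refl->B->L'->B->R'->C->plug->B
Char 2 ('G'): step: R->0, L->7 (L advanced); G->plug->F->R->E->L->F->refl->E->L'->B->R'->H->plug->H
Char 3 ('H'): step: R->1, L=7; H->plug->H->R->G->L->B->refl->C->L'->H->R'->A->plug->A
Char 4 ('B'): step: R->2, L=7; B->plug->C->R->A->L->A->refl->D->L'->C->R'->D->plug->D
Char 5 ('E'): step: R->3, L=7; E->plug->E->R->G->L->B->refl->C->L'->H->R'->B->plug->C
Char 6 ('H'): step: R->4, L=7; H->plug->H->R->H->L->C->refl->B->L'->G->R'->A->plug->A
Char 7 ('F'): step: R->5, L=7; F->plug->G->R->G->L->B->refl->C->L'->H->R'->A->plug->A
Char 8 ('A'): step: R->6, L=7; A->plug->A->R->H->L->C->refl->B->L'->G->R'->H->plug->H
Char 9 ('E'): step: R->7, L=7; E->plug->E->R->E->L->F->refl->E->L'->B->R'->C->plug->B

B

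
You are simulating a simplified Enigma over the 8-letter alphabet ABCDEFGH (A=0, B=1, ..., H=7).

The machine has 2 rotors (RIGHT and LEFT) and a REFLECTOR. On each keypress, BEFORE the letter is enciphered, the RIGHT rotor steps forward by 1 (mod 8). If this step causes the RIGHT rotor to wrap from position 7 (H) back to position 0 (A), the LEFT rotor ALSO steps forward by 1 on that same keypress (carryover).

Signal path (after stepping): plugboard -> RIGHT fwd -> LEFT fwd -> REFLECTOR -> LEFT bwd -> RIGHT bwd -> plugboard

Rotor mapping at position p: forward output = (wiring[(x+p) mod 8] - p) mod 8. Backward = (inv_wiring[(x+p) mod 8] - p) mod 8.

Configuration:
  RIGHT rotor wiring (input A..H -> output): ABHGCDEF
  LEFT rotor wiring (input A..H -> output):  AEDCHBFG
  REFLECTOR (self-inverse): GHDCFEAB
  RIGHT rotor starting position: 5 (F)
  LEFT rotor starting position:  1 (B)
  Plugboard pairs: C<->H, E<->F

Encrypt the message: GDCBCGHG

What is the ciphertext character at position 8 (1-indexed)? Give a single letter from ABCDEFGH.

Char 1 ('G'): step: R->6, L=1; G->plug->G->R->E->L->A->refl->G->L'->D->R'->D->plug->D
Char 2 ('D'): step: R->7, L=1; D->plug->D->R->A->L->D->refl->C->L'->B->R'->B->plug->B
Char 3 ('C'): step: R->0, L->2 (L advanced); C->plug->H->R->F->L->E->refl->F->L'->C->R'->E->plug->F
Char 4 ('B'): step: R->1, L=2; B->plug->B->R->G->L->G->refl->A->L'->B->R'->D->plug->D
Char 5 ('C'): step: R->2, L=2; C->plug->H->R->H->L->C->refl->D->L'->E->R'->B->plug->B
Char 6 ('G'): step: R->3, L=2; G->plug->G->R->G->L->G->refl->A->L'->B->R'->D->plug->D
Char 7 ('H'): step: R->4, L=2; H->plug->C->R->A->L->B->refl->H->L'->D->R'->G->plug->G
Char 8 ('G'): step: R->5, L=2; G->plug->G->R->B->L->A->refl->G->L'->G->R'->A->plug->A

A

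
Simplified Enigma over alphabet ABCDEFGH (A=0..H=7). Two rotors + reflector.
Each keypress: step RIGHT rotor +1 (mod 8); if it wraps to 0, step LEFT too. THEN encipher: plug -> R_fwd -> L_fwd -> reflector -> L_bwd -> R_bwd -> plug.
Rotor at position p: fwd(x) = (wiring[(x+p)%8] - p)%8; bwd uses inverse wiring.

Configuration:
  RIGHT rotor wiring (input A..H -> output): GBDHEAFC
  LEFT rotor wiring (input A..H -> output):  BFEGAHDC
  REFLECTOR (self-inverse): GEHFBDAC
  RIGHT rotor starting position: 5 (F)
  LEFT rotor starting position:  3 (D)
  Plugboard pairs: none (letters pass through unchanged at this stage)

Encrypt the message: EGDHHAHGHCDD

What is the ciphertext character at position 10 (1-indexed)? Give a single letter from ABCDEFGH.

Char 1 ('E'): step: R->6, L=3; E->plug->E->R->F->L->G->refl->A->L'->D->R'->D->plug->D
Char 2 ('G'): step: R->7, L=3; G->plug->G->R->B->L->F->refl->D->L'->A->R'->E->plug->E
Char 3 ('D'): step: R->0, L->4 (L advanced); D->plug->D->R->H->L->C->refl->H->L'->C->R'->H->plug->H
Char 4 ('H'): step: R->1, L=4; H->plug->H->R->F->L->B->refl->E->L'->A->R'->A->plug->A
Char 5 ('H'): step: R->2, L=4; H->plug->H->R->H->L->C->refl->H->L'->C->R'->C->plug->C
Char 6 ('A'): step: R->3, L=4; A->plug->A->R->E->L->F->refl->D->L'->B->R'->B->plug->B
Char 7 ('H'): step: R->4, L=4; H->plug->H->R->D->L->G->refl->A->L'->G->R'->D->plug->D
Char 8 ('G'): step: R->5, L=4; G->plug->G->R->C->L->H->refl->C->L'->H->R'->H->plug->H
Char 9 ('H'): step: R->6, L=4; H->plug->H->R->C->L->H->refl->C->L'->H->R'->A->plug->A
Char 10 ('C'): step: R->7, L=4; C->plug->C->R->C->L->H->refl->C->L'->H->R'->B->plug->B

B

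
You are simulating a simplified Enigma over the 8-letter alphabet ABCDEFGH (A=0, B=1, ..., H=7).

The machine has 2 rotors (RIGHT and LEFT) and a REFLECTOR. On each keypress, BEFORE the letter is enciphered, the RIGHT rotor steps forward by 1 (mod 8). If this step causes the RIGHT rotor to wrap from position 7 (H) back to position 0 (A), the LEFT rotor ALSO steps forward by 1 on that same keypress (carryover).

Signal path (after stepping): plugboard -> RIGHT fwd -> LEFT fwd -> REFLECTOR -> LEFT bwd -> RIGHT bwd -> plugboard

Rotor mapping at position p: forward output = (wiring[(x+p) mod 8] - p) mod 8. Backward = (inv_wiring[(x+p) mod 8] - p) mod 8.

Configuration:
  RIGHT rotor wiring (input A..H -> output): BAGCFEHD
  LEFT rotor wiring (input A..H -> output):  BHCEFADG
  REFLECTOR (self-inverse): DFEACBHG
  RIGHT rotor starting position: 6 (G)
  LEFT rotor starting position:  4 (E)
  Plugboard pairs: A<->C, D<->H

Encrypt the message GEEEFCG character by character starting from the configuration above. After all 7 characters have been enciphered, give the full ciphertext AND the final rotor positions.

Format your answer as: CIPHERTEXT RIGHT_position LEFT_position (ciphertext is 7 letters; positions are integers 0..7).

Char 1 ('G'): step: R->7, L=4; G->plug->G->R->F->L->D->refl->A->L'->H->R'->D->plug->H
Char 2 ('E'): step: R->0, L->5 (L advanced); E->plug->E->R->F->L->F->refl->B->L'->C->R'->D->plug->H
Char 3 ('E'): step: R->1, L=5; E->plug->E->R->D->L->E->refl->C->L'->E->R'->D->plug->H
Char 4 ('E'): step: R->2, L=5; E->plug->E->R->F->L->F->refl->B->L'->C->R'->D->plug->H
Char 5 ('F'): step: R->3, L=5; F->plug->F->R->G->L->H->refl->G->L'->B->R'->C->plug->A
Char 6 ('C'): step: R->4, L=5; C->plug->A->R->B->L->G->refl->H->L'->G->R'->H->plug->D
Char 7 ('G'): step: R->5, L=5; G->plug->G->R->F->L->F->refl->B->L'->C->R'->B->plug->B
Final: ciphertext=HHHHADB, RIGHT=5, LEFT=5

Answer: HHHHADB 5 5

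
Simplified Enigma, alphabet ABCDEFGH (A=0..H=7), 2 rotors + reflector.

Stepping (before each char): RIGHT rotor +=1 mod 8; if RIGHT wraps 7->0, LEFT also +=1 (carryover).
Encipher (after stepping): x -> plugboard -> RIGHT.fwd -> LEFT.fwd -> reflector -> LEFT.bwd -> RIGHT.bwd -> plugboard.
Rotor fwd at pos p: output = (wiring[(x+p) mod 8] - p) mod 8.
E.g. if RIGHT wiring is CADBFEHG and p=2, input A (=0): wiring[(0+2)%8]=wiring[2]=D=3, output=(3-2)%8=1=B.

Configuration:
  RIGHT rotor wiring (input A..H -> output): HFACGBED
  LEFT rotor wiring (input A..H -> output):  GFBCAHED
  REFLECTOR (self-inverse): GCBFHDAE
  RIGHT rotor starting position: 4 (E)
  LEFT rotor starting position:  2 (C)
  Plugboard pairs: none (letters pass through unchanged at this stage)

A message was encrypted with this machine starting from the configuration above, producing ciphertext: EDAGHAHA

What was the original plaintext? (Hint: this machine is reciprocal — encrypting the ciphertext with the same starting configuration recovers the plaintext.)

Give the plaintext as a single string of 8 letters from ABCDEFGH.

Answer: CHHAFHDC

Derivation:
Char 1 ('E'): step: R->5, L=2; E->plug->E->R->A->L->H->refl->E->L'->G->R'->C->plug->C
Char 2 ('D'): step: R->6, L=2; D->plug->D->R->H->L->D->refl->F->L'->D->R'->H->plug->H
Char 3 ('A'): step: R->7, L=2; A->plug->A->R->E->L->C->refl->B->L'->F->R'->H->plug->H
Char 4 ('G'): step: R->0, L->3 (L advanced); G->plug->G->R->E->L->A->refl->G->L'->H->R'->A->plug->A
Char 5 ('H'): step: R->1, L=3; H->plug->H->R->G->L->C->refl->B->L'->D->R'->F->plug->F
Char 6 ('A'): step: R->2, L=3; A->plug->A->R->G->L->C->refl->B->L'->D->R'->H->plug->H
Char 7 ('H'): step: R->3, L=3; H->plug->H->R->F->L->D->refl->F->L'->B->R'->D->plug->D
Char 8 ('A'): step: R->4, L=3; A->plug->A->R->C->L->E->refl->H->L'->A->R'->C->plug->C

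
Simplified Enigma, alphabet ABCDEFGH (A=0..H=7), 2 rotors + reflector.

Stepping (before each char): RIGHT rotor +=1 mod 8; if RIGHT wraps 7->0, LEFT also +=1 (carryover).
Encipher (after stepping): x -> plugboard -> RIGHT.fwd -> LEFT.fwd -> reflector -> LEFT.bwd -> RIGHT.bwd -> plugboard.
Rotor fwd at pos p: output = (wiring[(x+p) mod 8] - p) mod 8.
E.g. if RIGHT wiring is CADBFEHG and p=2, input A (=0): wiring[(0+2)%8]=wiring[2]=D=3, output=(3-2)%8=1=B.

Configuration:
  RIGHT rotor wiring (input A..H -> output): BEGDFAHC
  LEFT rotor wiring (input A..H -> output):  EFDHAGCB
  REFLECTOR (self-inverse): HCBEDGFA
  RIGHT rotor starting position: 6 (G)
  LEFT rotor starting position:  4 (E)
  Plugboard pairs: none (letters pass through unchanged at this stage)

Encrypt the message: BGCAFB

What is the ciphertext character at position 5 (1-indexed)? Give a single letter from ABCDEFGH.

Char 1 ('B'): step: R->7, L=4; B->plug->B->R->C->L->G->refl->F->L'->D->R'->A->plug->A
Char 2 ('G'): step: R->0, L->5 (L advanced); G->plug->G->R->H->L->D->refl->E->L'->C->R'->H->plug->H
Char 3 ('C'): step: R->1, L=5; C->plug->C->R->C->L->E->refl->D->L'->H->R'->E->plug->E
Char 4 ('A'): step: R->2, L=5; A->plug->A->R->E->L->A->refl->H->L'->D->R'->C->plug->C
Char 5 ('F'): step: R->3, L=5; F->plug->F->R->G->L->C->refl->B->L'->A->R'->A->plug->A

A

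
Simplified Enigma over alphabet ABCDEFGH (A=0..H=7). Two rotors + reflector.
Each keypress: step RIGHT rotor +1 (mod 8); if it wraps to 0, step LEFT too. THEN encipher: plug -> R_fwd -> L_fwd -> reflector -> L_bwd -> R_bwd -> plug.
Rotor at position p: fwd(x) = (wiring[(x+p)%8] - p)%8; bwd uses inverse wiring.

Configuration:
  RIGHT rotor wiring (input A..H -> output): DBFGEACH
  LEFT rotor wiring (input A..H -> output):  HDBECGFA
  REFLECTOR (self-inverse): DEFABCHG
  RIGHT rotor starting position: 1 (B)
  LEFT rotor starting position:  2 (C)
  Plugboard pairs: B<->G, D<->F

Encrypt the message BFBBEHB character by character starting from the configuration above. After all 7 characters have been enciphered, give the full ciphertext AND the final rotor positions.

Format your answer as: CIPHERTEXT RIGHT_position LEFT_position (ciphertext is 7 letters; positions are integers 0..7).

Char 1 ('B'): step: R->2, L=2; B->plug->G->R->B->L->C->refl->F->L'->G->R'->D->plug->F
Char 2 ('F'): step: R->3, L=2; F->plug->D->R->H->L->B->refl->E->L'->D->R'->A->plug->A
Char 3 ('B'): step: R->4, L=2; B->plug->G->R->B->L->C->refl->F->L'->G->R'->C->plug->C
Char 4 ('B'): step: R->5, L=2; B->plug->G->R->B->L->C->refl->F->L'->G->R'->D->plug->F
Char 5 ('E'): step: R->6, L=2; E->plug->E->R->H->L->B->refl->E->L'->D->R'->D->plug->F
Char 6 ('H'): step: R->7, L=2; H->plug->H->R->D->L->E->refl->B->L'->H->R'->E->plug->E
Char 7 ('B'): step: R->0, L->3 (L advanced); B->plug->G->R->C->L->D->refl->A->L'->G->R'->D->plug->F
Final: ciphertext=FACFFEF, RIGHT=0, LEFT=3

Answer: FACFFEF 0 3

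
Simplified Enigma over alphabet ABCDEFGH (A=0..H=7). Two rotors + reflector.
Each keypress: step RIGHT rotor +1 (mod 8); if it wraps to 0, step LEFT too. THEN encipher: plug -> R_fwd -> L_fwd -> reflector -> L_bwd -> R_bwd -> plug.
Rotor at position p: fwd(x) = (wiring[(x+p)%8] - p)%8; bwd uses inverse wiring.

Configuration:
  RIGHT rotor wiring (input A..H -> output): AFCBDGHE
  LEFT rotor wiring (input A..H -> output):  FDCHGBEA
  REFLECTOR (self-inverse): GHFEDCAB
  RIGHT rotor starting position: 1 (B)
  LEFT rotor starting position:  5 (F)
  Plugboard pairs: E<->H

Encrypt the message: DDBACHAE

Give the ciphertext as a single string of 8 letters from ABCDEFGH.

Char 1 ('D'): step: R->2, L=5; D->plug->D->R->E->L->G->refl->A->L'->D->R'->H->plug->E
Char 2 ('D'): step: R->3, L=5; D->plug->D->R->E->L->G->refl->A->L'->D->R'->C->plug->C
Char 3 ('B'): step: R->4, L=5; B->plug->B->R->C->L->D->refl->E->L'->A->R'->D->plug->D
Char 4 ('A'): step: R->5, L=5; A->plug->A->R->B->L->H->refl->B->L'->H->R'->C->plug->C
Char 5 ('C'): step: R->6, L=5; C->plug->C->R->C->L->D->refl->E->L'->A->R'->H->plug->E
Char 6 ('H'): step: R->7, L=5; H->plug->E->R->C->L->D->refl->E->L'->A->R'->H->plug->E
Char 7 ('A'): step: R->0, L->6 (L advanced); A->plug->A->R->A->L->G->refl->A->L'->G->R'->F->plug->F
Char 8 ('E'): step: R->1, L=6; E->plug->H->R->H->L->D->refl->E->L'->E->R'->A->plug->A

Answer: ECDCEEFA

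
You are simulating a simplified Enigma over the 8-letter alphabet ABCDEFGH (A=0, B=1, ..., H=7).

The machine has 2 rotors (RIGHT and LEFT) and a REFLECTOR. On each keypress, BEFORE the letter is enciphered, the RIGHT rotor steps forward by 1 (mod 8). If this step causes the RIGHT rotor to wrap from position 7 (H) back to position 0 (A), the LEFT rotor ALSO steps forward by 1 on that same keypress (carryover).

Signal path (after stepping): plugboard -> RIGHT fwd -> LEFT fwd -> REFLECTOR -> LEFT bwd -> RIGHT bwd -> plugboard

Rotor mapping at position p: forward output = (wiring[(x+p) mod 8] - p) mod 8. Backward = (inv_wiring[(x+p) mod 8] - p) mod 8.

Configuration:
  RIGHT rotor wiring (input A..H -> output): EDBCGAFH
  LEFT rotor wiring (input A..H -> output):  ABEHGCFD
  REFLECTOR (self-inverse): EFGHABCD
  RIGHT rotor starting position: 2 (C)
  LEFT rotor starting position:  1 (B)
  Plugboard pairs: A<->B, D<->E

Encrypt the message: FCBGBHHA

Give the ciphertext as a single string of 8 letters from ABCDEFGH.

Answer: BFFEABBE

Derivation:
Char 1 ('F'): step: R->3, L=1; F->plug->F->R->B->L->D->refl->H->L'->H->R'->A->plug->B
Char 2 ('C'): step: R->4, L=1; C->plug->C->R->B->L->D->refl->H->L'->H->R'->F->plug->F
Char 3 ('B'): step: R->5, L=1; B->plug->A->R->D->L->F->refl->B->L'->E->R'->F->plug->F
Char 4 ('G'): step: R->6, L=1; G->plug->G->R->A->L->A->refl->E->L'->F->R'->D->plug->E
Char 5 ('B'): step: R->7, L=1; B->plug->A->R->A->L->A->refl->E->L'->F->R'->B->plug->A
Char 6 ('H'): step: R->0, L->2 (L advanced); H->plug->H->R->H->L->H->refl->D->L'->E->R'->A->plug->B
Char 7 ('H'): step: R->1, L=2; H->plug->H->R->D->L->A->refl->E->L'->C->R'->A->plug->B
Char 8 ('A'): step: R->2, L=2; A->plug->B->R->A->L->C->refl->G->L'->G->R'->D->plug->E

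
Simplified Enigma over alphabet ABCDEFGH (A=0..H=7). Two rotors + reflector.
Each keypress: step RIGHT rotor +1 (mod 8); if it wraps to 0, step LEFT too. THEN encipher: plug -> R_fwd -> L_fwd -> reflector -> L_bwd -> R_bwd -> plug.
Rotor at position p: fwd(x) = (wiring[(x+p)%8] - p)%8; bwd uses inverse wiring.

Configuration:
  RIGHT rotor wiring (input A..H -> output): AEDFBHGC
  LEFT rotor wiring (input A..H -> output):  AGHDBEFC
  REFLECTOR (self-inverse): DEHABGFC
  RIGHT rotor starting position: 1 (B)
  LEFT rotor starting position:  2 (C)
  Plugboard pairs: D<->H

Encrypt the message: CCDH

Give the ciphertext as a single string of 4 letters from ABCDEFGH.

Answer: AFGA

Derivation:
Char 1 ('C'): step: R->2, L=2; C->plug->C->R->H->L->E->refl->B->L'->B->R'->A->plug->A
Char 2 ('C'): step: R->3, L=2; C->plug->C->R->E->L->D->refl->A->L'->F->R'->F->plug->F
Char 3 ('D'): step: R->4, L=2; D->plug->H->R->B->L->B->refl->E->L'->H->R'->G->plug->G
Char 4 ('H'): step: R->5, L=2; H->plug->D->R->D->L->C->refl->H->L'->C->R'->A->plug->A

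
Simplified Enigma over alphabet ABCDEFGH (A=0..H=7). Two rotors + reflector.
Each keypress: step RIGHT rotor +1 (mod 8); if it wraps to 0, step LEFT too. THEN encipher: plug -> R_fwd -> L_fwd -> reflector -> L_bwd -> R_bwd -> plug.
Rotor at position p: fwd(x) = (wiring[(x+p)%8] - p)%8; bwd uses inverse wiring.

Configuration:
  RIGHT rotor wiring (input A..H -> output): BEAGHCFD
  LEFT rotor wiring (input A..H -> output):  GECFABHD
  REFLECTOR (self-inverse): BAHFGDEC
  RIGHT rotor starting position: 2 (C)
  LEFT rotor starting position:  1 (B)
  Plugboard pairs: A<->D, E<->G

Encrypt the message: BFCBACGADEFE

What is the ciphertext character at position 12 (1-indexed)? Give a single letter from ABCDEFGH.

Char 1 ('B'): step: R->3, L=1; B->plug->B->R->E->L->A->refl->B->L'->B->R'->G->plug->E
Char 2 ('F'): step: R->4, L=1; F->plug->F->R->A->L->D->refl->F->L'->H->R'->D->plug->A
Char 3 ('C'): step: R->5, L=1; C->plug->C->R->G->L->C->refl->H->L'->D->R'->F->plug->F
Char 4 ('B'): step: R->6, L=1; B->plug->B->R->F->L->G->refl->E->L'->C->R'->E->plug->G
Char 5 ('A'): step: R->7, L=1; A->plug->D->R->B->L->B->refl->A->L'->E->R'->A->plug->D
Char 6 ('C'): step: R->0, L->2 (L advanced); C->plug->C->R->A->L->A->refl->B->L'->F->R'->G->plug->E
Char 7 ('G'): step: R->1, L=2; G->plug->E->R->B->L->D->refl->F->L'->E->R'->F->plug->F
Char 8 ('A'): step: R->2, L=2; A->plug->D->R->A->L->A->refl->B->L'->F->R'->C->plug->C
Char 9 ('D'): step: R->3, L=2; D->plug->A->R->D->L->H->refl->C->L'->H->R'->C->plug->C
Char 10 ('E'): step: R->4, L=2; E->plug->G->R->E->L->F->refl->D->L'->B->R'->C->plug->C
Char 11 ('F'): step: R->5, L=2; F->plug->F->R->D->L->H->refl->C->L'->H->R'->E->plug->G
Char 12 ('E'): step: R->6, L=2; E->plug->G->R->B->L->D->refl->F->L'->E->R'->H->plug->H

H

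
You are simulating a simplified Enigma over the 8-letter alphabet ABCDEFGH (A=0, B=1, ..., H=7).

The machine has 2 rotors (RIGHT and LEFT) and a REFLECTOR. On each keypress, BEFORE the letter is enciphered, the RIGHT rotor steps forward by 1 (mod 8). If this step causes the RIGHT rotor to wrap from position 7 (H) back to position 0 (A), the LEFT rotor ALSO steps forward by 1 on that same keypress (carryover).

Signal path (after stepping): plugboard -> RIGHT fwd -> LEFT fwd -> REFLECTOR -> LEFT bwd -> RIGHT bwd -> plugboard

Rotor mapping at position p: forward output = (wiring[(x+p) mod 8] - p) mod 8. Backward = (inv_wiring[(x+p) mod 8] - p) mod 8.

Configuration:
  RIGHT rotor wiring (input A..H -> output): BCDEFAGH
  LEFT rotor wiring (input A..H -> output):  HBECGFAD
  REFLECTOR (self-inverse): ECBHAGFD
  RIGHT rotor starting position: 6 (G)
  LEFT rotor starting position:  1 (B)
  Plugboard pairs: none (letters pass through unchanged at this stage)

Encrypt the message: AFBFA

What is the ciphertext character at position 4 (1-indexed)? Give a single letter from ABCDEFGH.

Char 1 ('A'): step: R->7, L=1; A->plug->A->R->A->L->A->refl->E->L'->E->R'->D->plug->D
Char 2 ('F'): step: R->0, L->2 (L advanced); F->plug->F->R->A->L->C->refl->B->L'->F->R'->E->plug->E
Char 3 ('B'): step: R->1, L=2; B->plug->B->R->C->L->E->refl->A->L'->B->R'->A->plug->A
Char 4 ('F'): step: R->2, L=2; F->plug->F->R->F->L->B->refl->C->L'->A->R'->H->plug->H

H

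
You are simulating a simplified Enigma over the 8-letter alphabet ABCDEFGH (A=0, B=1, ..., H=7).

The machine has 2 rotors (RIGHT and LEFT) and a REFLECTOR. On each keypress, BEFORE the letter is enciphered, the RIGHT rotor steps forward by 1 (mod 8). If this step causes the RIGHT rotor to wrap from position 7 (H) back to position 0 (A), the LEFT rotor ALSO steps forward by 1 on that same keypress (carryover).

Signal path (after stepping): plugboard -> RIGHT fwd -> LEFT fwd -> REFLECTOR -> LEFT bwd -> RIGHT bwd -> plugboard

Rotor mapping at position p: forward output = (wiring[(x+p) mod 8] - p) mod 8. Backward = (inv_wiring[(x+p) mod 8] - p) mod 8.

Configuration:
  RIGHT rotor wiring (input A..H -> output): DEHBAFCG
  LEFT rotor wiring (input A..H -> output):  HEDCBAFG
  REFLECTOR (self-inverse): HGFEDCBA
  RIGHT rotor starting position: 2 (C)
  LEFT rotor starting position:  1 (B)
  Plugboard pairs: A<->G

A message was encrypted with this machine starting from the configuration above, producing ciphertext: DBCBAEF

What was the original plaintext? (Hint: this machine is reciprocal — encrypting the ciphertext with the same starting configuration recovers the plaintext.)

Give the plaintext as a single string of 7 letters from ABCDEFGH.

Answer: CCDCFGH

Derivation:
Char 1 ('D'): step: R->3, L=1; D->plug->D->R->H->L->G->refl->B->L'->C->R'->C->plug->C
Char 2 ('B'): step: R->4, L=1; B->plug->B->R->B->L->C->refl->F->L'->G->R'->C->plug->C
Char 3 ('C'): step: R->5, L=1; C->plug->C->R->B->L->C->refl->F->L'->G->R'->D->plug->D
Char 4 ('B'): step: R->6, L=1; B->plug->B->R->A->L->D->refl->E->L'->F->R'->C->plug->C
Char 5 ('A'): step: R->7, L=1; A->plug->G->R->G->L->F->refl->C->L'->B->R'->F->plug->F
Char 6 ('E'): step: R->0, L->2 (L advanced); E->plug->E->R->A->L->B->refl->G->L'->D->R'->A->plug->G
Char 7 ('F'): step: R->1, L=2; F->plug->F->R->B->L->A->refl->H->L'->C->R'->H->plug->H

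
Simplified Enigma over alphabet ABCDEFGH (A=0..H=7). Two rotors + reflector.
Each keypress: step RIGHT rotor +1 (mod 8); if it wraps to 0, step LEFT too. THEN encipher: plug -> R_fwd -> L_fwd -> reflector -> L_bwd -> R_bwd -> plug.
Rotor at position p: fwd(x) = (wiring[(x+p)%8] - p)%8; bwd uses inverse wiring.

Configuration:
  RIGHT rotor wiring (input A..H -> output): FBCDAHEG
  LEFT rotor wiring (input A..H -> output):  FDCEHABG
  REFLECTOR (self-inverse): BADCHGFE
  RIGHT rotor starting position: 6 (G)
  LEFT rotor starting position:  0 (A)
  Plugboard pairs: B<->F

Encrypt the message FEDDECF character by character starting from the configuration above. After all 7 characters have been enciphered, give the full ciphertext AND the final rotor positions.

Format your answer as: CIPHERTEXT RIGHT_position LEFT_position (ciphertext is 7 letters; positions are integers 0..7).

Char 1 ('F'): step: R->7, L=0; F->plug->B->R->G->L->B->refl->A->L'->F->R'->H->plug->H
Char 2 ('E'): step: R->0, L->1 (L advanced); E->plug->E->R->A->L->C->refl->D->L'->C->R'->C->plug->C
Char 3 ('D'): step: R->1, L=1; D->plug->D->R->H->L->E->refl->H->L'->E->R'->H->plug->H
Char 4 ('D'): step: R->2, L=1; D->plug->D->R->F->L->A->refl->B->L'->B->R'->B->plug->F
Char 5 ('E'): step: R->3, L=1; E->plug->E->R->D->L->G->refl->F->L'->G->R'->G->plug->G
Char 6 ('C'): step: R->4, L=1; C->plug->C->R->A->L->C->refl->D->L'->C->R'->D->plug->D
Char 7 ('F'): step: R->5, L=1; F->plug->B->R->H->L->E->refl->H->L'->E->R'->E->plug->E
Final: ciphertext=HCHFGDE, RIGHT=5, LEFT=1

Answer: HCHFGDE 5 1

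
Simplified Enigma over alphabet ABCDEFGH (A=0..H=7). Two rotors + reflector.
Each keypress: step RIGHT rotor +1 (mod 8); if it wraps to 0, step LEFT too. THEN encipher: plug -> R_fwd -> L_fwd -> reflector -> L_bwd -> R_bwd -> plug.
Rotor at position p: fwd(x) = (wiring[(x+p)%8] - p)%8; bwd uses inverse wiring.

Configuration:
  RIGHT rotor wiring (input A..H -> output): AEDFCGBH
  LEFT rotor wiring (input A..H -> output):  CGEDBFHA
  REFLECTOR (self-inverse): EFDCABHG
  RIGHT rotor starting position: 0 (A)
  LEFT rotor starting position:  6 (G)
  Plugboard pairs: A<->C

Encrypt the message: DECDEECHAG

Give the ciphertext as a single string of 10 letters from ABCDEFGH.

Char 1 ('D'): step: R->1, L=6; D->plug->D->R->B->L->C->refl->D->L'->G->R'->G->plug->G
Char 2 ('E'): step: R->2, L=6; E->plug->E->R->H->L->H->refl->G->L'->E->R'->D->plug->D
Char 3 ('C'): step: R->3, L=6; C->plug->A->R->C->L->E->refl->A->L'->D->R'->C->plug->A
Char 4 ('D'): step: R->4, L=6; D->plug->D->R->D->L->A->refl->E->L'->C->R'->B->plug->B
Char 5 ('E'): step: R->5, L=6; E->plug->E->R->H->L->H->refl->G->L'->E->R'->B->plug->B
Char 6 ('E'): step: R->6, L=6; E->plug->E->R->F->L->F->refl->B->L'->A->R'->H->plug->H
Char 7 ('C'): step: R->7, L=6; C->plug->A->R->A->L->B->refl->F->L'->F->R'->C->plug->A
Char 8 ('H'): step: R->0, L->7 (L advanced); H->plug->H->R->H->L->A->refl->E->L'->E->R'->B->plug->B
Char 9 ('A'): step: R->1, L=7; A->plug->C->R->E->L->E->refl->A->L'->H->R'->H->plug->H
Char 10 ('G'): step: R->2, L=7; G->plug->G->R->G->L->G->refl->H->L'->C->R'->H->plug->H

Answer: GDABBHABHH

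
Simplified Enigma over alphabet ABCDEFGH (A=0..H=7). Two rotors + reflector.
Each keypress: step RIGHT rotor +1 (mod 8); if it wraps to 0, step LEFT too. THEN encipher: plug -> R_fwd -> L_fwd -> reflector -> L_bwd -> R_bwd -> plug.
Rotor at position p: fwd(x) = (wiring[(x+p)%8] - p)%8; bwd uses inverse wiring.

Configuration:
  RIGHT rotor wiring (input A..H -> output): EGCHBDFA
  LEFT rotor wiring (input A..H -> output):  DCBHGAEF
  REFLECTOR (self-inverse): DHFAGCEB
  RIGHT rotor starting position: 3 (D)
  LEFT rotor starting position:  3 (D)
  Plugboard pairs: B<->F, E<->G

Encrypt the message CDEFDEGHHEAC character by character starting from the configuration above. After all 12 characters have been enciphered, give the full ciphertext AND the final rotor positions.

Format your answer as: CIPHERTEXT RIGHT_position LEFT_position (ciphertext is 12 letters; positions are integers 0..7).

Answer: AFCACGHDDDFB 7 4

Derivation:
Char 1 ('C'): step: R->4, L=3; C->plug->C->R->B->L->D->refl->A->L'->F->R'->A->plug->A
Char 2 ('D'): step: R->5, L=3; D->plug->D->R->H->L->G->refl->E->L'->A->R'->B->plug->F
Char 3 ('E'): step: R->6, L=3; E->plug->G->R->D->L->B->refl->H->L'->G->R'->C->plug->C
Char 4 ('F'): step: R->7, L=3; F->plug->B->R->F->L->A->refl->D->L'->B->R'->A->plug->A
Char 5 ('D'): step: R->0, L->4 (L advanced); D->plug->D->R->H->L->D->refl->A->L'->C->R'->C->plug->C
Char 6 ('E'): step: R->1, L=4; E->plug->G->R->H->L->D->refl->A->L'->C->R'->E->plug->G
Char 7 ('G'): step: R->2, L=4; G->plug->E->R->D->L->B->refl->H->L'->E->R'->H->plug->H
Char 8 ('H'): step: R->3, L=4; H->plug->H->R->H->L->D->refl->A->L'->C->R'->D->plug->D
Char 9 ('H'): step: R->4, L=4; H->plug->H->R->D->L->B->refl->H->L'->E->R'->D->plug->D
Char 10 ('E'): step: R->5, L=4; E->plug->G->R->C->L->A->refl->D->L'->H->R'->D->plug->D
Char 11 ('A'): step: R->6, L=4; A->plug->A->R->H->L->D->refl->A->L'->C->R'->B->plug->F
Char 12 ('C'): step: R->7, L=4; C->plug->C->R->H->L->D->refl->A->L'->C->R'->F->plug->B
Final: ciphertext=AFCACGHDDDFB, RIGHT=7, LEFT=4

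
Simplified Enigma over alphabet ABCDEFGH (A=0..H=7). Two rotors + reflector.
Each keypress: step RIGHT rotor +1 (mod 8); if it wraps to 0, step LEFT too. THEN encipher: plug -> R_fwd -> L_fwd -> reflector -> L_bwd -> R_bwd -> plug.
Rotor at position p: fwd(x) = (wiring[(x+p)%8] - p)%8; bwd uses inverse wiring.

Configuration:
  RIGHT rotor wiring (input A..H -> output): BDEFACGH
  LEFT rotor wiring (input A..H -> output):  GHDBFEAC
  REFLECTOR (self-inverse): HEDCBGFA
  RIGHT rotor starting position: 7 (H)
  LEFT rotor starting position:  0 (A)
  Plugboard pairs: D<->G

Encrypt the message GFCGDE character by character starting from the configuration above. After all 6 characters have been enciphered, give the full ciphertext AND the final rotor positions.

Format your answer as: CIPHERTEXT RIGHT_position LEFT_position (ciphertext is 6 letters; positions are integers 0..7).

Char 1 ('G'): step: R->0, L->1 (L advanced); G->plug->D->R->F->L->H->refl->A->L'->C->R'->F->plug->F
Char 2 ('F'): step: R->1, L=1; F->plug->F->R->F->L->H->refl->A->L'->C->R'->A->plug->A
Char 3 ('C'): step: R->2, L=1; C->plug->C->R->G->L->B->refl->E->L'->D->R'->B->plug->B
Char 4 ('G'): step: R->3, L=1; G->plug->D->R->D->L->E->refl->B->L'->G->R'->F->plug->F
Char 5 ('D'): step: R->4, L=1; D->plug->G->R->A->L->G->refl->F->L'->H->R'->F->plug->F
Char 6 ('E'): step: R->5, L=1; E->plug->E->R->G->L->B->refl->E->L'->D->R'->H->plug->H
Final: ciphertext=FABFFH, RIGHT=5, LEFT=1

Answer: FABFFH 5 1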